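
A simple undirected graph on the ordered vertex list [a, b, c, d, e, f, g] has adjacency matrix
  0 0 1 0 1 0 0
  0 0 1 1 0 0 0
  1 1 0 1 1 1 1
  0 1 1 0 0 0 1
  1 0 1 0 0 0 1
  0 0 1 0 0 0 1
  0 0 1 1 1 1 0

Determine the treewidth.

2

A width-2 tree decomposition is:
Bags: B1 = {c, e, g}  B2 = {c, f, g}  B3 = {c, d, g}  B4 = {b, c, d}  B5 = {a, c, e}
Tree: B1–B2, B1–B3, B3–B4, B1–B5
Each bag holds 3 vertices, so the decomposition has width 2, which upper-bounds the treewidth. On the other hand G contains the 3-clique {c, d, g}. A clique must lie in a single bag of any decomposition, so no decomposition can have width below 2. Combining the bounds, tw(G) = 2.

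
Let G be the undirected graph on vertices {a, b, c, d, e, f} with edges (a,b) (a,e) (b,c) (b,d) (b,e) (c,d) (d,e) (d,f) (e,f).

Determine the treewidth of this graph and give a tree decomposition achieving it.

Treewidth 2.
One such decomposition:
Bags: B1 = {b, d, e}  B2 = {d, e, f}  B3 = {a, b, e}  B4 = {b, c, d}
Tree: B1–B2, B1–B3, B1–B4

The largest bag has 3 vertices, giving width 2; this decomposition certifies tw(G) ≤ 2. Conversely, {d, e, f} is a clique of size 3, and the vertices of any clique must share a bag in every tree decomposition; so some bag has ≥ 3 vertices and tw(G) ≥ 2. Hence tw(G) = 2 exactly.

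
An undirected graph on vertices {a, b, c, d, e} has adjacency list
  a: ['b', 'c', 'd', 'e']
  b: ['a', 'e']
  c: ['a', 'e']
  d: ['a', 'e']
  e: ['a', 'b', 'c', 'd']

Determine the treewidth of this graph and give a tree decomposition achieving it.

Every bag has size at most 3, so the width is 3 − 1 = 2 and tw(G) ≤ 2. Conversely, {a, d, e} is a clique of size 3, and the vertices of any clique must share a bag in every tree decomposition; so some bag has ≥ 3 vertices and tw(G) ≥ 2. The upper and lower bounds meet at 2, so that is the treewidth.

Treewidth 2.
Bags: B1 = {a, b, e}  B2 = {a, c, e}  B3 = {a, d, e}
Tree: B1–B2, B1–B3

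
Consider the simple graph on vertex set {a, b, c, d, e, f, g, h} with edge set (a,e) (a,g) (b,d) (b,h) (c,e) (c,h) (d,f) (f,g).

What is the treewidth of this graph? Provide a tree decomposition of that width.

Treewidth 2.
One such decomposition:
Bags: B1 = {a, c, e}  B2 = {a, c, h}  B3 = {a, b, h}  B4 = {a, b, d}  B5 = {a, d, f}  B6 = {a, f, g}
Tree: B1–B2, B2–B3, B3–B4, B4–B5, B5–B6

The largest bag has 3 vertices, giving width 2; this decomposition certifies tw(G) ≤ 2. For the lower bound, G contains the cycle a–e–c–h–b–d–f–g–a, so G is not a forest; only forests have treewidth ≤ 1, hence tw(G) ≥ 2. Combining the bounds, tw(G) = 2.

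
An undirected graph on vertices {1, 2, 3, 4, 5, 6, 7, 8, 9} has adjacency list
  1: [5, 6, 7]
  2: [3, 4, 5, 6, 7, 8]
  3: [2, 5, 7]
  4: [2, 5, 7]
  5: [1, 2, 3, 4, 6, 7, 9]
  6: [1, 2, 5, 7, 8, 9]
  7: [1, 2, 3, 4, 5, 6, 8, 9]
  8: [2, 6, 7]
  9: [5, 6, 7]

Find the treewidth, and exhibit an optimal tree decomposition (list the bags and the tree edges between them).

Treewidth 3.
One optimal decomposition is:
Bags: B1 = {2, 5, 6, 7}  B2 = {5, 6, 7, 9}  B3 = {2, 3, 5, 7}  B4 = {1, 5, 6, 7}  B5 = {2, 4, 5, 7}  B6 = {2, 6, 7, 8}
Tree: B1–B2, B1–B3, B2–B4, B1–B5, B1–B6

The largest bag has 4 vertices, giving width 3; this decomposition certifies tw(G) ≤ 3. Conversely, {2, 6, 7, 8} is a clique of size 4, and the vertices of any clique must share a bag in every tree decomposition; so some bag has ≥ 4 vertices and tw(G) ≥ 3. Combining the bounds, tw(G) = 3.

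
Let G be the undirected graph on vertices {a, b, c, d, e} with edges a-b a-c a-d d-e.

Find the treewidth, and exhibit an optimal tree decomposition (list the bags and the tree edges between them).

Every bag has size at most 2, so the width is 2 − 1 = 1 and tw(G) ≤ 1. Since G has at least one edge (e.g. a–d), it is not an edgeless graph, so tw(G) ≥ 1. Hence tw(G) = 1 exactly.

Treewidth 1.
One optimal decomposition is:
Bags: B1 = {a, d}  B2 = {a, c}  B3 = {a, b}  B4 = {d, e}
Tree: B1–B2, B2–B3, B1–B4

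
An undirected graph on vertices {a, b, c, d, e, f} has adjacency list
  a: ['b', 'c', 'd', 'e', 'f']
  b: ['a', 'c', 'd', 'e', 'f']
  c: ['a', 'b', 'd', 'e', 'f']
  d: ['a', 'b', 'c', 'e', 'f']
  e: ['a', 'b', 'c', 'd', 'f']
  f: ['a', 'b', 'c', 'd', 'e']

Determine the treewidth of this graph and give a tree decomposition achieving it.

With just one bag of size 6, the width is 6 − 1 = 5, so tw(G) ≤ 5. Conversely, {a, b, c, d, e, f} is a clique of size 6, and the vertices of any clique must share a bag in every tree decomposition; so some bag has ≥ 6 vertices and tw(G) ≥ 5. Hence tw(G) = 5 exactly.

Treewidth 5.
One optimal decomposition is:
Bags: B1 = {a, b, c, d, e, f}
Tree: (single bag)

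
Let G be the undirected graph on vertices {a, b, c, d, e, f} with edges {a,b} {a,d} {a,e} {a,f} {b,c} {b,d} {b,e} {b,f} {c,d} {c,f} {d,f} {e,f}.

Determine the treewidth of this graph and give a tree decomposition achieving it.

Treewidth 3.
One such decomposition:
Bags: B1 = {a, b, d, f}  B2 = {a, b, e, f}  B3 = {b, c, d, f}
Tree: B1–B2, B1–B3

The largest bag has 4 vertices, giving width 3; this decomposition certifies tw(G) ≤ 3. For the lower bound, the 4 vertices {b, c, d, f} are pairwise adjacent, and any tree decomposition puts a clique entirely inside one bag — forcing width ≥ 3. Combining the bounds, tw(G) = 3.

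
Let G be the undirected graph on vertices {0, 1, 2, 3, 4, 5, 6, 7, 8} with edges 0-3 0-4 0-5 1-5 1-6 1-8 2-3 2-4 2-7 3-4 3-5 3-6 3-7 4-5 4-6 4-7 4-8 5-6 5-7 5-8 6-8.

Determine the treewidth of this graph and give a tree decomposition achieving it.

Treewidth 3.
Bags: B1 = {4, 5, 6, 8}  B2 = {3, 4, 5, 6}  B3 = {0, 3, 4, 5}  B4 = {3, 4, 5, 7}  B5 = {1, 5, 6, 8}  B6 = {2, 3, 4, 7}
Tree: B1–B2, B2–B3, B2–B4, B1–B5, B4–B6

The largest bag has 4 vertices, giving width 3; this decomposition certifies tw(G) ≤ 3. Conversely, {1, 5, 6, 8} is a clique of size 4, and the vertices of any clique must share a bag in every tree decomposition; so some bag has ≥ 4 vertices and tw(G) ≥ 3. Hence tw(G) = 3 exactly.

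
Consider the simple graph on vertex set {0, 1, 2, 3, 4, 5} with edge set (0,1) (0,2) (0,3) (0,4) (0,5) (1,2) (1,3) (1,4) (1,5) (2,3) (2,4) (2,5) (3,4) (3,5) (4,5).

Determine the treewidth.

A width-5 tree decomposition is:
Bags: B1 = {0, 1, 2, 3, 4, 5}
Tree: (single bag)
With just one bag of size 6, the width is 6 − 1 = 5, so tw(G) ≤ 5. On the other hand G contains the 6-clique {0, 1, 2, 3, 4, 5}. A clique must lie in a single bag of any decomposition, so no decomposition can have width below 5. Combining the bounds, tw(G) = 5.

5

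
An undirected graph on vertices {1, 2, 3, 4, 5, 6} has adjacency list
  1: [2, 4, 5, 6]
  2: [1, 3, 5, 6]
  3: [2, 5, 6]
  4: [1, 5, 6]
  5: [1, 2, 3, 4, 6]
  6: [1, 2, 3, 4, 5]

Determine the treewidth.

A width-3 tree decomposition is:
Bags: B1 = {1, 2, 5, 6}  B2 = {2, 3, 5, 6}  B3 = {1, 4, 5, 6}
Tree: B1–B2, B1–B3
The largest bag has 4 vertices, giving width 3; this decomposition certifies tw(G) ≤ 3. For the lower bound, the 4 vertices {1, 2, 5, 6} are pairwise adjacent, and any tree decomposition puts a clique entirely inside one bag — forcing width ≥ 3. The upper and lower bounds meet at 3, so that is the treewidth.

3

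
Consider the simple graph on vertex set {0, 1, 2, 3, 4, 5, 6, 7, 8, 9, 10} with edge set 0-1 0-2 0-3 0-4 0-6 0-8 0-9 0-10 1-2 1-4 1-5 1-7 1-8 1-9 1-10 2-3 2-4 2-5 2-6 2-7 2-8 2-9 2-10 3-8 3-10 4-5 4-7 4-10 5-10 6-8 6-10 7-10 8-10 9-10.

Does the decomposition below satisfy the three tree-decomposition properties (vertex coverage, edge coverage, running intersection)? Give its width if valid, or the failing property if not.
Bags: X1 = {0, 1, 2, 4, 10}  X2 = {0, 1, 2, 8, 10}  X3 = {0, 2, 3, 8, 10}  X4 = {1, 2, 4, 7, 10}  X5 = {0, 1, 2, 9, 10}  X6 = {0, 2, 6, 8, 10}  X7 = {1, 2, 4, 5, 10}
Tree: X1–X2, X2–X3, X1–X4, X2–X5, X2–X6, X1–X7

Checking the three conditions: (i) the bags cover all of {0, 1, 2, 3, 4, 5, 6, 7, 8, 9, 10}; (ii) for each edge, some bag contains both endpoints; (iii) the bags containing any fixed vertex form a subtree. All hold, so the decomposition is valid with width 5 − 1 = 4.

Yes; width 4.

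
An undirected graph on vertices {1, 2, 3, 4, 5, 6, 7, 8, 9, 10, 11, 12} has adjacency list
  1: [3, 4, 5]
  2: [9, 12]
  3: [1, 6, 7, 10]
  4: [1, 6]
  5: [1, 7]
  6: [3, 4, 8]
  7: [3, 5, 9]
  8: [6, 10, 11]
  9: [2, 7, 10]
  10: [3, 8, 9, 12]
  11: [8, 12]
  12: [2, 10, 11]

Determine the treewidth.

3

A width-3 tree decomposition is:
Bags: B1 = {2, 8, 11, 12}  B2 = {2, 8, 10, 12}  B3 = {2, 8, 9, 10}  B4 = {6, 8, 9, 10}  B5 = {3, 6, 9, 10}  B6 = {3, 6, 7, 9}  B7 = {3, 4, 6, 7}  B8 = {1, 3, 4, 7}  B9 = {1, 4, 5, 7}
Tree: B1–B2, B2–B3, B3–B4, B4–B5, B5–B6, B6–B7, B7–B8, B8–B9
Every bag has size at most 4, so the width is 4 − 1 = 3 and tw(G) ≤ 3. For the lower bound: the 4 vertex sets {2,11,12}, {8}, {10}, {3,6,7,9} are disjoint, each induces a connected subgraph, and every pair is joined by at least one edge of G. Contracting each set to a single vertex therefore yields K_{4} as a minor, and since treewidth is minor-monotone, tw(G) ≥ tw(K_{4}) = 3. Therefore the treewidth is 3.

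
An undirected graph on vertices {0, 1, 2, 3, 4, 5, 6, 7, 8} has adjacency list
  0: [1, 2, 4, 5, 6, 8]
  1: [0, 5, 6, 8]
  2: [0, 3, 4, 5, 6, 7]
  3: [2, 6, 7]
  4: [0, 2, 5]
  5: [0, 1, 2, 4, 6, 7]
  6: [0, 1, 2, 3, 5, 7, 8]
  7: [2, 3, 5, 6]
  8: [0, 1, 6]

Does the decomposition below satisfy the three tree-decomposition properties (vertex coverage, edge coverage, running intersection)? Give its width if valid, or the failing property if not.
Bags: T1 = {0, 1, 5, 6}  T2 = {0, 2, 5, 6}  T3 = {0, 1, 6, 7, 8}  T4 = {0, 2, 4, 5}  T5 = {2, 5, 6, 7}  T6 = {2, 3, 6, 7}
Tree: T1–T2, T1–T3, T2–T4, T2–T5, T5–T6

No — bags containing vertex 7 are not connected in the tree.

A tree decomposition must satisfy three properties: every vertex lies in some bag; for every edge, both endpoints lie together in some bag; and for every vertex, the bags containing it form a connected subtree. Here bags containing vertex 7 are not connected in the tree, so the decomposition is invalid.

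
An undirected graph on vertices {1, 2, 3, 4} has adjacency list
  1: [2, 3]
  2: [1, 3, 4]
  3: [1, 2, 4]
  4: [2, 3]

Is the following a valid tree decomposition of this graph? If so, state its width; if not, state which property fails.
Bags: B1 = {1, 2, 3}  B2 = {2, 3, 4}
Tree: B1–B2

Checking the three conditions: (i) the bags cover all of {1, 2, 3, 4}; (ii) for each edge, some bag contains both endpoints; (iii) the bags containing any fixed vertex form a subtree. All hold, so the decomposition is valid with width 3 − 1 = 2.

Yes; width 2.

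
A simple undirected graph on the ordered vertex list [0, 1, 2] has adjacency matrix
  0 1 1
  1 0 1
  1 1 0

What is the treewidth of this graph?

2

A width-2 tree decomposition is:
Bags: B1 = {0, 1, 2}
Tree: (single bag)
A single bag containing all 3 vertices is trivially a valid decomposition of width 2. Conversely, {0, 1, 2} is a clique of size 3, and the vertices of any clique must share a bag in every tree decomposition; so some bag has ≥ 3 vertices and tw(G) ≥ 2. Hence tw(G) = 2 exactly.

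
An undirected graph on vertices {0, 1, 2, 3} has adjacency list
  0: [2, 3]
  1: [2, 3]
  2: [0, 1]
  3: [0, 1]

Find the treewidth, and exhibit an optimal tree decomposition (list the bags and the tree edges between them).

Treewidth 2.
Bags: B1 = {1, 2, 3}  B2 = {0, 2, 3}
Tree: B1–B2

Every bag has size at most 3, so the width is 3 − 1 = 2 and tw(G) ≤ 2. For the lower bound, G contains the cycle 2–1–3–0–2, so G is not a forest; only forests have treewidth ≤ 1, hence tw(G) ≥ 2. Hence tw(G) = 2 exactly.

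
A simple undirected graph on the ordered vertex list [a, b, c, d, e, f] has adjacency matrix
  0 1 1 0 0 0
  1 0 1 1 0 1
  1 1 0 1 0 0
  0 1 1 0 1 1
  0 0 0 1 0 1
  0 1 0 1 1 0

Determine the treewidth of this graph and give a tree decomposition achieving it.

The largest bag has 3 vertices, giving width 2; this decomposition certifies tw(G) ≤ 2. For the lower bound, the 3 vertices {b, c, d} are pairwise adjacent, and any tree decomposition puts a clique entirely inside one bag — forcing width ≥ 2. Hence tw(G) = 2 exactly.

Treewidth 2.
One such decomposition:
Bags: B1 = {d, e, f}  B2 = {b, d, f}  B3 = {b, c, d}  B4 = {a, b, c}
Tree: B1–B2, B2–B3, B3–B4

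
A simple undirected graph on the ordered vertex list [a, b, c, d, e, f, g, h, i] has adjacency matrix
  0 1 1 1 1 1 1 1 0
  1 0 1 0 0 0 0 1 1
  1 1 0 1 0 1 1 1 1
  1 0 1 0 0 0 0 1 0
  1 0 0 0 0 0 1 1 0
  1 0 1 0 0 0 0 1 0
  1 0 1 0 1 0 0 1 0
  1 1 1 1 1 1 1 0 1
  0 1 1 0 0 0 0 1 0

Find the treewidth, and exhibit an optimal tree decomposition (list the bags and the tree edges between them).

The largest bag has 4 vertices, giving width 3; this decomposition certifies tw(G) ≤ 3. On the other hand G contains the 4-clique {a, e, g, h}. A clique must lie in a single bag of any decomposition, so no decomposition can have width below 3. The upper and lower bounds meet at 3, so that is the treewidth.

Treewidth 3.
One such decomposition:
Bags: B1 = {a, b, c, h}  B2 = {b, c, h, i}  B3 = {a, c, g, h}  B4 = {a, c, f, h}  B5 = {a, e, g, h}  B6 = {a, c, d, h}
Tree: B1–B2, B1–B3, B3–B4, B3–B5, B4–B6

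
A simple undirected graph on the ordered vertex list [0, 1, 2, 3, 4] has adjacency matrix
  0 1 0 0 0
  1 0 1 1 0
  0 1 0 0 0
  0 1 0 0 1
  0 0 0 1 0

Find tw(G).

1

A width-1 tree decomposition is:
Bags: B1 = {0, 1}  B2 = {1, 3}  B3 = {1, 2}  B4 = {3, 4}
Tree: B1–B2, B1–B3, B2–B4
Each bag holds 2 vertices, so the decomposition has width 1, which upper-bounds the treewidth. Any graph with an edge has treewidth ≥ 1, and G has the edge 1–0. Hence tw(G) = 1 exactly.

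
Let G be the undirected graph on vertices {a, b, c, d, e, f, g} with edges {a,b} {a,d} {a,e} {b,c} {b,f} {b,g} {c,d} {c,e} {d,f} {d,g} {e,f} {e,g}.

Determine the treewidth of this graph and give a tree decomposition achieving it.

Every bag has size at most 4, so the width is 4 − 1 = 3 and tw(G) ≤ 3. For the lower bound: the 4 vertex sets {a,e}, {b,f}, {d}, {c} are disjoint, each induces a connected subgraph, and every pair is joined by at least one edge of G. Contracting each set to a single vertex therefore yields K_{4} as a minor, and since treewidth is minor-monotone, tw(G) ≥ tw(K_{4}) = 3. Hence tw(G) = 3 exactly.

Treewidth 3.
One optimal decomposition is:
Bags: B1 = {a, b, d, e}  B2 = {b, d, e, f}  B3 = {b, c, d, e}  B4 = {b, d, e, g}
Tree: B1–B2, B2–B3, B3–B4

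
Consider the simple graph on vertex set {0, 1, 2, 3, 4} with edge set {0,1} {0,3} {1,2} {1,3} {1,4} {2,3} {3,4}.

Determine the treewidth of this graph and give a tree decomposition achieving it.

Each bag holds 3 vertices, so the decomposition has width 2, which upper-bounds the treewidth. Conversely, {0, 1, 3} is a clique of size 3, and the vertices of any clique must share a bag in every tree decomposition; so some bag has ≥ 3 vertices and tw(G) ≥ 2. Combining the bounds, tw(G) = 2.

Treewidth 2.
One such decomposition:
Bags: B1 = {1, 3, 4}  B2 = {1, 2, 3}  B3 = {0, 1, 3}
Tree: B1–B2, B1–B3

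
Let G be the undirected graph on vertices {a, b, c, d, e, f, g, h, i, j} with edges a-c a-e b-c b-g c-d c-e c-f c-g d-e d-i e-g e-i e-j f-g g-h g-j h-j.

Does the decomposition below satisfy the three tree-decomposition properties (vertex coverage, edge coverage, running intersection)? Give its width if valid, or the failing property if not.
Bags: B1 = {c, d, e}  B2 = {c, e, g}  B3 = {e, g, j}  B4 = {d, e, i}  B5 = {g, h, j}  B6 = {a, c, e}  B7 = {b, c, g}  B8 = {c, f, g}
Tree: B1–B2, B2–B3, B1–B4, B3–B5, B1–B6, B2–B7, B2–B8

Vertex coverage: the bags together contain {a, b, c, d, e, f, g, h, i, j}, the full vertex set. Edge coverage: each edge of G has both endpoints in at least one bag. Running intersection: for every vertex, the bags containing it form a connected subtree. All three properties hold, so this is a valid tree decomposition of width max|bag| − 1 = 2, and hence tw(G) ≤ 2.

Yes; width 2.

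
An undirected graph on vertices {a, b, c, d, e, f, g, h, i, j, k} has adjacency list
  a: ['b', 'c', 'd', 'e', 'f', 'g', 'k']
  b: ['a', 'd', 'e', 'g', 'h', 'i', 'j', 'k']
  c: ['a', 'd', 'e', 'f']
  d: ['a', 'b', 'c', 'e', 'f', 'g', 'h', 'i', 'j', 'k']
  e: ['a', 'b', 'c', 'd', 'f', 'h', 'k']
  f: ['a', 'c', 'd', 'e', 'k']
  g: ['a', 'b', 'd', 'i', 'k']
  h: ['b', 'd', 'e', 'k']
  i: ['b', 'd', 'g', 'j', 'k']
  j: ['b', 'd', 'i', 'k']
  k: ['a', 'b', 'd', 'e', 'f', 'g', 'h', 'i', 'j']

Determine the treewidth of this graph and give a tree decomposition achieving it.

Treewidth 4.
Bags: B1 = {a, b, d, g, k}  B2 = {a, b, d, e, k}  B3 = {b, d, e, h, k}  B4 = {a, d, e, f, k}  B5 = {b, d, g, i, k}  B6 = {a, c, d, e, f}  B7 = {b, d, i, j, k}
Tree: B1–B2, B2–B3, B2–B4, B1–B5, B4–B6, B5–B7

Each bag holds 5 vertices, so the decomposition has width 4, which upper-bounds the treewidth. On the other hand G contains the 5-clique {a, c, d, e, f}. A clique must lie in a single bag of any decomposition, so no decomposition can have width below 4. Combining the bounds, tw(G) = 4.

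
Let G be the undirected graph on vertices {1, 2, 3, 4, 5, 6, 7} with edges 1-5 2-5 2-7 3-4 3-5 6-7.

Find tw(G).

A width-1 tree decomposition is:
Bags: B1 = {3, 5}  B2 = {3, 4}  B3 = {2, 5}  B4 = {2, 7}  B5 = {6, 7}  B6 = {1, 5}
Tree: B1–B2, B1–B3, B3–B4, B4–B5, B3–B6
Every bag has size at most 2, so the width is 2 − 1 = 1 and tw(G) ≤ 1. G has an edge, so its treewidth is at least 1. Therefore the treewidth is 1.

1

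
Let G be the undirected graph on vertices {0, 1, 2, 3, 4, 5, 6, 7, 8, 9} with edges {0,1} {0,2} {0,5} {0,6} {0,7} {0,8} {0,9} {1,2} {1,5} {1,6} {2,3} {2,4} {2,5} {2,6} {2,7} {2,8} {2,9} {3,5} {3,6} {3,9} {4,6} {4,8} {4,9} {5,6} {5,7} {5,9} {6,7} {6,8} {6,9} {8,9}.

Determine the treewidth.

4

A width-4 tree decomposition is:
Bags: B1 = {0, 2, 6, 8, 9}  B2 = {0, 2, 5, 6, 9}  B3 = {0, 1, 2, 5, 6}  B4 = {2, 4, 6, 8, 9}  B5 = {2, 3, 5, 6, 9}  B6 = {0, 2, 5, 6, 7}
Tree: B1–B2, B2–B3, B1–B4, B2–B5, B2–B6
The largest bag has 5 vertices, giving width 4; this decomposition certifies tw(G) ≤ 4. For the lower bound, the 5 vertices {0, 2, 6, 8, 9} are pairwise adjacent, and any tree decomposition puts a clique entirely inside one bag — forcing width ≥ 4. The upper and lower bounds meet at 4, so that is the treewidth.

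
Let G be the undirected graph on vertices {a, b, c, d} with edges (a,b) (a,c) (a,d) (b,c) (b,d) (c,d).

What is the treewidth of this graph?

A width-3 tree decomposition is:
Bags: B1 = {a, b, c, d}
Tree: (single bag)
A single bag containing all 4 vertices is trivially a valid decomposition of width 3. For the lower bound, the 4 vertices {a, b, c, d} are pairwise adjacent, and any tree decomposition puts a clique entirely inside one bag — forcing width ≥ 3. The upper and lower bounds meet at 3, so that is the treewidth.

3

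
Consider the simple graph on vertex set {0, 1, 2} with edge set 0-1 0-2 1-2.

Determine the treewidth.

2

A width-2 tree decomposition is:
Bags: B1 = {0, 1, 2}
Tree: (single bag)
A single bag containing all 3 vertices is trivially a valid decomposition of width 2. Conversely, {0, 1, 2} is a clique of size 3, and the vertices of any clique must share a bag in every tree decomposition; so some bag has ≥ 3 vertices and tw(G) ≥ 2. Hence tw(G) = 2 exactly.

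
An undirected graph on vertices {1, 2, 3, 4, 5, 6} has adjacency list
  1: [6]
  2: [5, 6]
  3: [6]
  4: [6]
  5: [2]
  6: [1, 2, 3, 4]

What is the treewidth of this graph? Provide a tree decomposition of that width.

The largest bag has 2 vertices, giving width 1; this decomposition certifies tw(G) ≤ 1. Any graph with an edge has treewidth ≥ 1, and G has the edge 3–6. Combining the bounds, tw(G) = 1.

Treewidth 1.
Bags: B1 = {3, 6}  B2 = {4, 6}  B3 = {2, 6}  B4 = {2, 5}  B5 = {1, 6}
Tree: B1–B2, B1–B3, B3–B4, B2–B5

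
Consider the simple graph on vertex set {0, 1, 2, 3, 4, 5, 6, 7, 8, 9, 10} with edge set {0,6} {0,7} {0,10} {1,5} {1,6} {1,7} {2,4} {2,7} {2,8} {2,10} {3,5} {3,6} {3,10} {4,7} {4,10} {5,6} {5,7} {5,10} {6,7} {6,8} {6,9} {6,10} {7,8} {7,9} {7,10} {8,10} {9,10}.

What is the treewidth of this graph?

3

A width-3 tree decomposition is:
Bags: B1 = {6, 7, 8, 10}  B2 = {2, 7, 8, 10}  B3 = {6, 7, 9, 10}  B4 = {5, 6, 7, 10}  B5 = {3, 5, 6, 10}  B6 = {1, 5, 6, 7}  B7 = {0, 6, 7, 10}  B8 = {2, 4, 7, 10}
Tree: B1–B2, B1–B3, B3–B4, B4–B5, B4–B6, B1–B7, B2–B8
Every bag has size at most 4, so the width is 4 − 1 = 3 and tw(G) ≤ 3. For the lower bound, the 4 vertices {3, 5, 6, 10} are pairwise adjacent, and any tree decomposition puts a clique entirely inside one bag — forcing width ≥ 3. Combining the bounds, tw(G) = 3.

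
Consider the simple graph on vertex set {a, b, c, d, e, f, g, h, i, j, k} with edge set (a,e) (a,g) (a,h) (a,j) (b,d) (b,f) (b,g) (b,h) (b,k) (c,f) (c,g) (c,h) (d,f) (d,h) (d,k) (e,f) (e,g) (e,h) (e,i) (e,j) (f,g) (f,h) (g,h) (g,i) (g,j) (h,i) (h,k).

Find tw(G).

3

A width-3 tree decomposition is:
Bags: B1 = {b, f, g, h}  B2 = {b, d, f, h}  B3 = {e, f, g, h}  B4 = {a, e, g, h}  B5 = {e, g, h, i}  B6 = {b, d, h, k}  B7 = {a, e, g, j}  B8 = {c, f, g, h}
Tree: B1–B2, B1–B3, B3–B4, B3–B5, B2–B6, B4–B7, B3–B8
The largest bag has 4 vertices, giving width 3; this decomposition certifies tw(G) ≤ 3. Conversely, {a, e, g, j} is a clique of size 4, and the vertices of any clique must share a bag in every tree decomposition; so some bag has ≥ 4 vertices and tw(G) ≥ 3. The upper and lower bounds meet at 3, so that is the treewidth.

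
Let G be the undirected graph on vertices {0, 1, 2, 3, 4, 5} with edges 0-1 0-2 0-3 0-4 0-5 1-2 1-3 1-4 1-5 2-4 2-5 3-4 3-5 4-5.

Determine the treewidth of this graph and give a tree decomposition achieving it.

Treewidth 4.
One such decomposition:
Bags: B1 = {0, 1, 3, 4, 5}  B2 = {0, 1, 2, 4, 5}
Tree: B1–B2

Every bag has size at most 5, so the width is 5 − 1 = 4 and tw(G) ≤ 4. For the lower bound, the 5 vertices {0, 1, 2, 4, 5} are pairwise adjacent, and any tree decomposition puts a clique entirely inside one bag — forcing width ≥ 4. Therefore the treewidth is 4.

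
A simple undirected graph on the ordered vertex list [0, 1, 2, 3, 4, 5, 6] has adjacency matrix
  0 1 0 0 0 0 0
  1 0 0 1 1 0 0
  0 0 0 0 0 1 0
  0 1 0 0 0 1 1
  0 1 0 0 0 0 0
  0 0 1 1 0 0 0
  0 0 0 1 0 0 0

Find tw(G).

1

A width-1 tree decomposition is:
Bags: B1 = {3, 5}  B2 = {2, 5}  B3 = {1, 3}  B4 = {1, 4}  B5 = {0, 1}  B6 = {3, 6}
Tree: B1–B2, B1–B3, B3–B4, B4–B5, B1–B6
Each bag holds 2 vertices, so the decomposition has width 1, which upper-bounds the treewidth. Any graph with an edge has treewidth ≥ 1, and G has the edge 5–3. Combining the bounds, tw(G) = 1.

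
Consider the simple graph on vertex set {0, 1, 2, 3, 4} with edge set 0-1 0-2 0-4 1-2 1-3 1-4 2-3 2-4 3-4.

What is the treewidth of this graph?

A width-3 tree decomposition is:
Bags: B1 = {1, 2, 3, 4}  B2 = {0, 1, 2, 4}
Tree: B1–B2
Every bag has size at most 4, so the width is 4 − 1 = 3 and tw(G) ≤ 3. For the lower bound, the 4 vertices {0, 1, 2, 4} are pairwise adjacent, and any tree decomposition puts a clique entirely inside one bag — forcing width ≥ 3. The upper and lower bounds meet at 3, so that is the treewidth.

3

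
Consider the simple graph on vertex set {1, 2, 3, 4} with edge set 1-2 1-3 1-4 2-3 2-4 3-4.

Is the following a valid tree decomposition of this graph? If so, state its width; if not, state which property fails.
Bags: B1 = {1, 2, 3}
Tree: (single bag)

A tree decomposition must satisfy three properties: every vertex lies in some bag; for every edge, both endpoints lie together in some bag; and for every vertex, the bags containing it form a connected subtree. Here vertex 4 appears in no bag, so the decomposition is invalid.

No — vertex 4 appears in no bag.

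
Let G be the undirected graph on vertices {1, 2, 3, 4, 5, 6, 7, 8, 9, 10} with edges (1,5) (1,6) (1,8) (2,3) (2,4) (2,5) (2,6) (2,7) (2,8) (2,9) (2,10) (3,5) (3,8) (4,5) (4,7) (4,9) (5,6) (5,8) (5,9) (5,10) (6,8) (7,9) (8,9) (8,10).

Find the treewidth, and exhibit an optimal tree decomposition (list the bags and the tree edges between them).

Treewidth 3.
One such decomposition:
Bags: B1 = {2, 5, 8, 9}  B2 = {2, 5, 8, 10}  B3 = {2, 5, 6, 8}  B4 = {2, 3, 5, 8}  B5 = {1, 5, 6, 8}  B6 = {2, 4, 5, 9}  B7 = {2, 4, 7, 9}
Tree: B1–B2, B1–B3, B2–B4, B3–B5, B1–B6, B6–B7

The largest bag has 4 vertices, giving width 3; this decomposition certifies tw(G) ≤ 3. Conversely, {1, 5, 6, 8} is a clique of size 4, and the vertices of any clique must share a bag in every tree decomposition; so some bag has ≥ 4 vertices and tw(G) ≥ 3. Combining the bounds, tw(G) = 3.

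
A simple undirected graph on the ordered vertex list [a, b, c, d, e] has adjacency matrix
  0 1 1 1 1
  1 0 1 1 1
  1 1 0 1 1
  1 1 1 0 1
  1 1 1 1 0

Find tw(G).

A width-4 tree decomposition is:
Bags: B1 = {a, b, c, d, e}
Tree: (single bag)
A single bag containing all 5 vertices is trivially a valid decomposition of width 4. On the other hand G contains the 5-clique {a, b, c, d, e}. A clique must lie in a single bag of any decomposition, so no decomposition can have width below 4. Therefore the treewidth is 4.

4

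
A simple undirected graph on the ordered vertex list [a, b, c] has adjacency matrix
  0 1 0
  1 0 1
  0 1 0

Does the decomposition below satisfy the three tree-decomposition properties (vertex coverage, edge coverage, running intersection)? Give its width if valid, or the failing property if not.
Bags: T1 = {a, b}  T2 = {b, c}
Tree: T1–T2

Vertex coverage: the bags together contain {a, b, c}, the full vertex set. Edge coverage: each edge of G has both endpoints in at least one bag. Running intersection: for every vertex, the bags containing it form a connected subtree. All three properties hold, so this is a valid tree decomposition of width max|bag| − 1 = 1, and hence tw(G) ≤ 1.

Yes; width 1.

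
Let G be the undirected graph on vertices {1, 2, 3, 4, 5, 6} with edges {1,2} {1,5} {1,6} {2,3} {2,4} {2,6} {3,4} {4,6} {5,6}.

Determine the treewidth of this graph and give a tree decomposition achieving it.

Each bag holds 3 vertices, so the decomposition has width 2, which upper-bounds the treewidth. For the lower bound, the 3 vertices {1, 2, 6} are pairwise adjacent, and any tree decomposition puts a clique entirely inside one bag — forcing width ≥ 2. Hence tw(G) = 2 exactly.

Treewidth 2.
One optimal decomposition is:
Bags: B1 = {2, 4, 6}  B2 = {2, 3, 4}  B3 = {1, 2, 6}  B4 = {1, 5, 6}
Tree: B1–B2, B1–B3, B3–B4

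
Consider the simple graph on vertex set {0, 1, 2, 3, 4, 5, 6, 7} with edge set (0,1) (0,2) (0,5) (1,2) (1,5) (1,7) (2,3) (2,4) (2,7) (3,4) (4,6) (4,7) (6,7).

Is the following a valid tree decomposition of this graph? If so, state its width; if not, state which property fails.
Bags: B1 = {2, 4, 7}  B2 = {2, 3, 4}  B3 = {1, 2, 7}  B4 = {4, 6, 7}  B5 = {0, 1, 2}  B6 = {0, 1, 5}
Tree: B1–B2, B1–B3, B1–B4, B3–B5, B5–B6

Yes; width 2.

Every vertex of G appears in some bag (union = {0, 1, 2, 3, 4, 5, 6, 7}); every edge is covered by a bag; and for each vertex v the set of bags containing v is connected in the bag tree. The decomposition is therefore valid. The largest bag has 3 vertices, so the width is 2.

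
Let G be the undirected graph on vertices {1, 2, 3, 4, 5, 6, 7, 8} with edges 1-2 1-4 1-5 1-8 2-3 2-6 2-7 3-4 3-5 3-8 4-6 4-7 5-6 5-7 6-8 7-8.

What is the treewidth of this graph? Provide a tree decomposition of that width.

The largest bag has 5 vertices, giving width 4; this decomposition certifies tw(G) ≤ 4. For the lower bound: the 5 vertex sets {2,3}, {1,5}, {4,6}, {7}, {8} are disjoint, each induces a connected subgraph, and every pair is joined by at least one edge of G. Contracting each set to a single vertex therefore yields K_{5} as a minor, and since treewidth is minor-monotone, tw(G) ≥ tw(K_{5}) = 4. The upper and lower bounds meet at 4, so that is the treewidth.

Treewidth 4.
Bags: B1 = {1, 2, 3, 6, 7}  B2 = {1, 3, 5, 6, 7}  B3 = {1, 3, 4, 6, 7}  B4 = {1, 3, 6, 7, 8}
Tree: B1–B2, B2–B3, B3–B4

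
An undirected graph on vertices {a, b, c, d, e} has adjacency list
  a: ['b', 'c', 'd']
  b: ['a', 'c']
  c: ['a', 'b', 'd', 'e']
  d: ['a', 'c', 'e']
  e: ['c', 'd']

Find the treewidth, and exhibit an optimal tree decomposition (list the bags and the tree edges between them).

Each bag holds 3 vertices, so the decomposition has width 2, which upper-bounds the treewidth. On the other hand G contains the 3-clique {c, d, e}. A clique must lie in a single bag of any decomposition, so no decomposition can have width below 2. The upper and lower bounds meet at 2, so that is the treewidth.

Treewidth 2.
One such decomposition:
Bags: B1 = {a, c, d}  B2 = {c, d, e}  B3 = {a, b, c}
Tree: B1–B2, B1–B3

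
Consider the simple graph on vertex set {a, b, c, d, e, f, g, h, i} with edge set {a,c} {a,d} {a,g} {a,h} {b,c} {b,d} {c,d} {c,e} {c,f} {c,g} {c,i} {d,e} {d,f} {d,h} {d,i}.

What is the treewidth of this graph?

A width-2 tree decomposition is:
Bags: B1 = {c, d, i}  B2 = {a, c, d}  B3 = {c, d, f}  B4 = {b, c, d}  B5 = {a, c, g}  B6 = {a, d, h}  B7 = {c, d, e}
Tree: B1–B2, B1–B3, B1–B4, B2–B5, B2–B6, B4–B7
Each bag holds 3 vertices, so the decomposition has width 2, which upper-bounds the treewidth. On the other hand G contains the 3-clique {a, d, h}. A clique must lie in a single bag of any decomposition, so no decomposition can have width below 2. Hence tw(G) = 2 exactly.

2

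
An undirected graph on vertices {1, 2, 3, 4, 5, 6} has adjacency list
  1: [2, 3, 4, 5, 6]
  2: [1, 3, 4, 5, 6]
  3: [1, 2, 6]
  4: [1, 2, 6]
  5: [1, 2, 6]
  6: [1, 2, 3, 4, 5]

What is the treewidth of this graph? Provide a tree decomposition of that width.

Treewidth 3.
One optimal decomposition is:
Bags: B1 = {1, 2, 5, 6}  B2 = {1, 2, 4, 6}  B3 = {1, 2, 3, 6}
Tree: B1–B2, B1–B3

The largest bag has 4 vertices, giving width 3; this decomposition certifies tw(G) ≤ 3. For the lower bound, the 4 vertices {1, 2, 3, 6} are pairwise adjacent, and any tree decomposition puts a clique entirely inside one bag — forcing width ≥ 3. Combining the bounds, tw(G) = 3.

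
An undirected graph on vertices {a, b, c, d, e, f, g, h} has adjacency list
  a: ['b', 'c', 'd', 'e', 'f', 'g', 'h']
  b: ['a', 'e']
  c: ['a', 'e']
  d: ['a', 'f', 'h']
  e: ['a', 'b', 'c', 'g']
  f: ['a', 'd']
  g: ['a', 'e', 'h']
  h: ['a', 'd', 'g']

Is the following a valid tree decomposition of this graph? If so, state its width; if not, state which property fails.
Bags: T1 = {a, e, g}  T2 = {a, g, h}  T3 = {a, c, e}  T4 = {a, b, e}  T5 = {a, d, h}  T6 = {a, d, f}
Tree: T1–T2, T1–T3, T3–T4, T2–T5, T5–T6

Yes; width 2.

Vertex coverage: the bags together contain {a, b, c, d, e, f, g, h}, the full vertex set. Edge coverage: each edge of G has both endpoints in at least one bag. Running intersection: for every vertex, the bags containing it form a connected subtree. All three properties hold, so this is a valid tree decomposition of width max|bag| − 1 = 2, and hence tw(G) ≤ 2.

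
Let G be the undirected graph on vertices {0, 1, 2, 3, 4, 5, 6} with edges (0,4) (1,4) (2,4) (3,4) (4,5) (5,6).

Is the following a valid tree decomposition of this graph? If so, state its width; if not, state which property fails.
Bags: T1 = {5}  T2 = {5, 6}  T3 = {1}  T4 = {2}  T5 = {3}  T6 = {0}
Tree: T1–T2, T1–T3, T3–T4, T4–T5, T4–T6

No — vertex 4 appears in no bag.

A tree decomposition must satisfy three properties: every vertex lies in some bag; for every edge, both endpoints lie together in some bag; and for every vertex, the bags containing it form a connected subtree. Here vertex 4 appears in no bag, so the decomposition is invalid.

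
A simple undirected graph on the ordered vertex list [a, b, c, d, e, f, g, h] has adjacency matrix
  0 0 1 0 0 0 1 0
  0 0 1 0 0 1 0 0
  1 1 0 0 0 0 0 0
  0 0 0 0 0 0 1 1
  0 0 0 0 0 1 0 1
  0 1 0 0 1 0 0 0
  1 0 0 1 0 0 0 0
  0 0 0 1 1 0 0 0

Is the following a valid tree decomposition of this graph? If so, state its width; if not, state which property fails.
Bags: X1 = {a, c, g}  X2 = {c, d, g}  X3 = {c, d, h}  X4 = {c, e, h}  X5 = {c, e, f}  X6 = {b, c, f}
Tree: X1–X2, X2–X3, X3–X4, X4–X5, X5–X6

Yes; width 2.

Checking the three conditions: (i) the bags cover all of {a, b, c, d, e, f, g, h}; (ii) for each edge, some bag contains both endpoints; (iii) the bags containing any fixed vertex form a subtree. All hold, so the decomposition is valid with width 3 − 1 = 2.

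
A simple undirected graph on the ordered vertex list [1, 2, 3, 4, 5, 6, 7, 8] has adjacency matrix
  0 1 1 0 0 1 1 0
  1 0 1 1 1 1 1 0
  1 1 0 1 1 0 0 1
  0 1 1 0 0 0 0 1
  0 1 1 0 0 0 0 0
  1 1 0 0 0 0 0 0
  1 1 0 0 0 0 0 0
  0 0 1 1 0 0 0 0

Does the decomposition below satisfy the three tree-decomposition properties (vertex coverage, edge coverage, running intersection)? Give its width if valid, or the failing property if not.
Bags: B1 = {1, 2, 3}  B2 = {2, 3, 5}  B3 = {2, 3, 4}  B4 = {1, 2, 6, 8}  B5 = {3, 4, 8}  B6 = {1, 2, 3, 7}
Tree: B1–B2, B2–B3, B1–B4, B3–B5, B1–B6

A tree decomposition must satisfy three properties: every vertex lies in some bag; for every edge, both endpoints lie together in some bag; and for every vertex, the bags containing it form a connected subtree. Here bags containing vertex 8 are not connected in the tree, so the decomposition is invalid.

No — bags containing vertex 8 are not connected in the tree.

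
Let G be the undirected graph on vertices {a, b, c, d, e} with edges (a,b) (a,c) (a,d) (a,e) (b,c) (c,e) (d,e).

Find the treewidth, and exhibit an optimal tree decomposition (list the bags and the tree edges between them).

Each bag holds 3 vertices, so the decomposition has width 2, which upper-bounds the treewidth. For the lower bound, the 3 vertices {a, d, e} are pairwise adjacent, and any tree decomposition puts a clique entirely inside one bag — forcing width ≥ 2. Combining the bounds, tw(G) = 2.

Treewidth 2.
One such decomposition:
Bags: B1 = {a, c, e}  B2 = {a, b, c}  B3 = {a, d, e}
Tree: B1–B2, B1–B3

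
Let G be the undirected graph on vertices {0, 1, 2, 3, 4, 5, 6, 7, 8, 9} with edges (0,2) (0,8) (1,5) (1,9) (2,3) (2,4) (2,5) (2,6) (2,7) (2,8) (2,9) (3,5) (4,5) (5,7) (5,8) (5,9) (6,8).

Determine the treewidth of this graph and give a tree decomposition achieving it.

Treewidth 2.
One such decomposition:
Bags: B1 = {2, 3, 5}  B2 = {2, 5, 9}  B3 = {2, 5, 8}  B4 = {1, 5, 9}  B5 = {0, 2, 8}  B6 = {2, 6, 8}  B7 = {2, 5, 7}  B8 = {2, 4, 5}
Tree: B1–B2, B2–B3, B2–B4, B3–B5, B5–B6, B2–B7, B3–B8

The largest bag has 3 vertices, giving width 2; this decomposition certifies tw(G) ≤ 2. Conversely, {1, 5, 9} is a clique of size 3, and the vertices of any clique must share a bag in every tree decomposition; so some bag has ≥ 3 vertices and tw(G) ≥ 2. Combining the bounds, tw(G) = 2.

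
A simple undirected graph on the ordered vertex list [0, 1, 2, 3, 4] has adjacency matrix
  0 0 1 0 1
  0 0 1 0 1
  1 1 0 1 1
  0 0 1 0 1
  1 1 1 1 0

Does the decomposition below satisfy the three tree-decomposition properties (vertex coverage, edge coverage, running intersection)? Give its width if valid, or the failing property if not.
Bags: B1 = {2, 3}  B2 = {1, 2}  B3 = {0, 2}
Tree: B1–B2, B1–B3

No — vertex 4 appears in no bag.

A tree decomposition must satisfy three properties: every vertex lies in some bag; for every edge, both endpoints lie together in some bag; and for every vertex, the bags containing it form a connected subtree. Here vertex 4 appears in no bag, so the decomposition is invalid.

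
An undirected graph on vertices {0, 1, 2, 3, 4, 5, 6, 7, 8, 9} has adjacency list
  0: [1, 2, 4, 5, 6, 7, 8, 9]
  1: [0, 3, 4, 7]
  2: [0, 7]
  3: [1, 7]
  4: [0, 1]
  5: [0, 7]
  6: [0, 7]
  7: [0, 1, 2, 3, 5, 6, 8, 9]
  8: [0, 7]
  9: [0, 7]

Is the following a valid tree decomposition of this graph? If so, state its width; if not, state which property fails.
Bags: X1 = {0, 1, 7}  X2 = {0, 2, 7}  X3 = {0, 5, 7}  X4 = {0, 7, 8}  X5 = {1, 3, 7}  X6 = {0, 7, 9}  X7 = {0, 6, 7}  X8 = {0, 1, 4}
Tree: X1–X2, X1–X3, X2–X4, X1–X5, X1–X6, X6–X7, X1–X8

Yes; width 2.

Vertex coverage: the bags together contain {0, 1, 2, 3, 4, 5, 6, 7, 8, 9}, the full vertex set. Edge coverage: each edge of G has both endpoints in at least one bag. Running intersection: for every vertex, the bags containing it form a connected subtree. All three properties hold, so this is a valid tree decomposition of width max|bag| − 1 = 2, and hence tw(G) ≤ 2.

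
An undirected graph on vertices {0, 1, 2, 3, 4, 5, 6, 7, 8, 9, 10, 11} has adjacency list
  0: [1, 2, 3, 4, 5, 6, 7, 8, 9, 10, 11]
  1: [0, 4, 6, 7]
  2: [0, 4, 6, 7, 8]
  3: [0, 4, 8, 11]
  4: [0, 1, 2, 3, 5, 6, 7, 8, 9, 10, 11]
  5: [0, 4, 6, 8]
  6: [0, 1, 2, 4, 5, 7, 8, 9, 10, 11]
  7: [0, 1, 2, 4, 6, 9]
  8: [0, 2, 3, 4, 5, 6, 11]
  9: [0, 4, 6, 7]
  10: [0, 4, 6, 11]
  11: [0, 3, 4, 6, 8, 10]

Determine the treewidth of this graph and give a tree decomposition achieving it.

Treewidth 4.
One such decomposition:
Bags: B1 = {0, 2, 4, 6, 8}  B2 = {0, 2, 4, 6, 7}  B3 = {0, 4, 6, 8, 11}  B4 = {0, 3, 4, 8, 11}  B5 = {0, 4, 6, 10, 11}  B6 = {0, 4, 5, 6, 8}  B7 = {0, 1, 4, 6, 7}  B8 = {0, 4, 6, 7, 9}
Tree: B1–B2, B1–B3, B3–B4, B3–B5, B1–B6, B2–B7, B2–B8

Every bag has size at most 5, so the width is 5 − 1 = 4 and tw(G) ≤ 4. For the lower bound, the 5 vertices {0, 3, 4, 8, 11} are pairwise adjacent, and any tree decomposition puts a clique entirely inside one bag — forcing width ≥ 4. The upper and lower bounds meet at 4, so that is the treewidth.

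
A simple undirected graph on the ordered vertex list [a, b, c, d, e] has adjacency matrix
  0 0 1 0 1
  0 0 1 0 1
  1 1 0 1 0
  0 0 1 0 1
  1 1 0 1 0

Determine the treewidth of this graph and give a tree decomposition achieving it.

Treewidth 2.
One such decomposition:
Bags: B1 = {a, c, e}  B2 = {b, c, e}  B3 = {c, d, e}
Tree: B1–B2, B2–B3

The largest bag has 3 vertices, giving width 2; this decomposition certifies tw(G) ≤ 2. For the lower bound, G contains the cycle a–e–b–c–a, so G is not a forest; only forests have treewidth ≤ 1, hence tw(G) ≥ 2. Combining the bounds, tw(G) = 2.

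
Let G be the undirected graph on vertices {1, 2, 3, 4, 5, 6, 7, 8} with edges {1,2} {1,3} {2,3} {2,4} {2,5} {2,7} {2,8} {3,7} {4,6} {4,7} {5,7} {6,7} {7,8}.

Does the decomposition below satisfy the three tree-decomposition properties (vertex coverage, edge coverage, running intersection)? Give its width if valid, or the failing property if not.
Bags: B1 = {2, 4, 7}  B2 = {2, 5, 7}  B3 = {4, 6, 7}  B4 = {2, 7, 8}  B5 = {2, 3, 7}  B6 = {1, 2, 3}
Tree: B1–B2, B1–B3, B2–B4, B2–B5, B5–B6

Every vertex of G appears in some bag (union = {1, 2, 3, 4, 5, 6, 7, 8}); every edge is covered by a bag; and for each vertex v the set of bags containing v is connected in the bag tree. The decomposition is therefore valid. The largest bag has 3 vertices, so the width is 2.

Yes; width 2.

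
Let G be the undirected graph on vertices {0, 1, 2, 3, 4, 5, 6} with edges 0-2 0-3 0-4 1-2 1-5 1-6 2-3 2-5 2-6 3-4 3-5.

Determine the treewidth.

2

A width-2 tree decomposition is:
Bags: B1 = {0, 2, 3}  B2 = {2, 3, 5}  B3 = {1, 2, 5}  B4 = {1, 2, 6}  B5 = {0, 3, 4}
Tree: B1–B2, B2–B3, B3–B4, B1–B5
Every bag has size at most 3, so the width is 3 − 1 = 2 and tw(G) ≤ 2. For the lower bound, the 3 vertices {0, 2, 3} are pairwise adjacent, and any tree decomposition puts a clique entirely inside one bag — forcing width ≥ 2. The upper and lower bounds meet at 2, so that is the treewidth.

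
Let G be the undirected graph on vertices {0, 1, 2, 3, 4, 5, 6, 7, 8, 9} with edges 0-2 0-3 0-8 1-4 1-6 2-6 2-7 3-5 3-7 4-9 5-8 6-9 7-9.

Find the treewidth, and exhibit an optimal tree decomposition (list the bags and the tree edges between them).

Each bag holds 3 vertices, so the decomposition has width 2, which upper-bounds the treewidth. For the lower bound, G contains the cycle 5–8–0–3–5, so G is not a forest; only forests have treewidth ≤ 1, hence tw(G) ≥ 2. Combining the bounds, tw(G) = 2.

Treewidth 2.
One such decomposition:
Bags: B1 = {3, 5, 8}  B2 = {0, 3, 8}  B3 = {0, 3, 7}  B4 = {0, 2, 7}  B5 = {2, 7, 9}  B6 = {2, 6, 9}  B7 = {4, 6, 9}  B8 = {1, 4, 6}
Tree: B1–B2, B2–B3, B3–B4, B4–B5, B5–B6, B6–B7, B7–B8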